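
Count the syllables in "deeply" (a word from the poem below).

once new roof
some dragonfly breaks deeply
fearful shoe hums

2

"deeply" has 2 syllables.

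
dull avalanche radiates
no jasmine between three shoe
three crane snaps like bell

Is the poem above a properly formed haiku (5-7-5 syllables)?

No

Line 1: dull(1) + avalanche(3) + radiates(3) = 7 (expected 5)
Line 2: no(1) + jasmine(2) + between(2) + three(1) + shoe(1) = 7 ✓
Line 3: three(1) + crane(1) + snaps(1) + like(1) + bell(1) = 5 ✓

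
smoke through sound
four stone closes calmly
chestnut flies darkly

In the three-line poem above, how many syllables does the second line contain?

6

The second line: "four stone closes calmly": 1+1+2+2 = 6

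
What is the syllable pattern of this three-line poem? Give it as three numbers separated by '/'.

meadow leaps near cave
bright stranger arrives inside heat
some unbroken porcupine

5/8/7

Line 1: "meadow leaps near cave": 2+1+1+1 = 5
Line 2: "bright stranger arrives inside heat": 1+2+2+2+1 = 8
Line 3: "some unbroken porcupine": 1+3+3 = 7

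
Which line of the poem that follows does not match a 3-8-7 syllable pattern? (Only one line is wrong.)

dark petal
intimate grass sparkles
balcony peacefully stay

The second line

Line 1: dark(1) + petal(2) = 3 ✓
Line 2: intimate(3) + grass(1) + sparkles(2) = 6 (expected 8)
Line 3: balcony(3) + peacefully(3) + stay(1) = 7 ✓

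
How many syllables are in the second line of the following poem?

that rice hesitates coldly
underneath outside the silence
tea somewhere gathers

The second line: underneath(3) + outside(2) + the(1) + silence(2) = 8

8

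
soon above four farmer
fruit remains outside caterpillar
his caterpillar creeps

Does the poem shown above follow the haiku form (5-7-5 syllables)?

Line 1: soon(1) + above(2) + four(1) + farmer(2) = 6 (expected 5)
Line 2: fruit(1) + remains(2) + outside(2) + caterpillar(4) = 9 (expected 7)
Line 3: his(1) + caterpillar(4) + creeps(1) = 6 (expected 5)

No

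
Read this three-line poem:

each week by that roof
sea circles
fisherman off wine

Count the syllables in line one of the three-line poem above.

Line one: "each week by that roof": 1+1+1+1+1 = 5

5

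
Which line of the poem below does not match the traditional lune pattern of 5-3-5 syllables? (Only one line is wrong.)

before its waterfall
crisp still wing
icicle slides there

Line 1

Line 1: "before its waterfall": 2+1+3 = 6 (expected 5)
Line 2: "crisp still wing": 1+1+1 = 3 ✓
Line 3: "icicle slides there": 3+1+1 = 5 ✓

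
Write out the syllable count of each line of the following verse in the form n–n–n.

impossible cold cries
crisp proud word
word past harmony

Line 1: "impossible cold cries": 4+1+1 = 6
Line 2: "crisp proud word": 1+1+1 = 3
Line 3: "word past harmony": 1+1+3 = 5

6–3–5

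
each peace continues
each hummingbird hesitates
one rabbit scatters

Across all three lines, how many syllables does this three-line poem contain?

Line 1: "each peace continues": 1+1+3 = 5
Line 2: "each hummingbird hesitates": 1+3+3 = 7
Line 3: "one rabbit scatters": 1+2+2 = 5
Total: 5 + 7 + 5 = 17

17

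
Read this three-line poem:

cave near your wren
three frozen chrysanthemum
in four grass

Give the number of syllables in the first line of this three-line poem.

4

The first line: cave(1) + near(1) + your(1) + wren(1) = 4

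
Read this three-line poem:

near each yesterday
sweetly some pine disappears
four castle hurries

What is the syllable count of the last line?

5

The last line: four(1) + castle(2) + hurries(2) = 5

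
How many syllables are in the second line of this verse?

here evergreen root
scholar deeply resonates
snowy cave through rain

7

The second line: scholar (2), deeply (2), resonates (3) → 7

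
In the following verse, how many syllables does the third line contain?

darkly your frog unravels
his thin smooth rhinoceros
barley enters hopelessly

The third line: barley (2), enters (2), hopelessly (3) → 7

7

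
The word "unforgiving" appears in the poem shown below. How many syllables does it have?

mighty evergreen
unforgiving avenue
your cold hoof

4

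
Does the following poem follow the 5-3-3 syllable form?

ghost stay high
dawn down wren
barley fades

Line 1: ghost(1) + stay(1) + high(1) = 3 (expected 5)
Line 2: dawn(1) + down(1) + wren(1) = 3 ✓
Line 3: barley(2) + fades(1) = 3 ✓

No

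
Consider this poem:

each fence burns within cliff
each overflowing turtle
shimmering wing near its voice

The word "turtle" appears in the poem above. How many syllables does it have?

2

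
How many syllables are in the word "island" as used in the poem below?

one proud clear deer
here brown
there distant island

"island" has 2 syllables.

2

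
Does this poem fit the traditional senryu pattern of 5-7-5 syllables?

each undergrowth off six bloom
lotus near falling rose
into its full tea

Line 1: each(1) + undergrowth(3) + off(1) + six(1) + bloom(1) = 7 (expected 5)
Line 2: lotus(2) + near(1) + falling(2) + rose(1) = 6 (expected 7)
Line 3: into(2) + its(1) + full(1) + tea(1) = 5 ✓

No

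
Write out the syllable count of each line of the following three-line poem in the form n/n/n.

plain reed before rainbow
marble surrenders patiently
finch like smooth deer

Line 1: "plain reed before rainbow": 1+1+2+2 = 6
Line 2: "marble surrenders patiently": 2+3+3 = 8
Line 3: "finch like smooth deer": 1+1+1+1 = 4

6/8/4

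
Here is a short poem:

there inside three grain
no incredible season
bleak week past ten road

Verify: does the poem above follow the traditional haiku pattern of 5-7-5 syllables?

Line 1: there(1) + inside(2) + three(1) + grain(1) = 5 ✓
Line 2: no(1) + incredible(4) + season(2) = 7 ✓
Line 3: bleak(1) + week(1) + past(1) + ten(1) + road(1) = 5 ✓

Yes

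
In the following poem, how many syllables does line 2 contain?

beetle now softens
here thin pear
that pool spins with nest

Line 2: here(1) + thin(1) + pear(1) = 3

3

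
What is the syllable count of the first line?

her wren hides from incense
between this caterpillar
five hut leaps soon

The first line: her(1) + wren(1) + hides(1) + from(1) + incense(2) = 6

6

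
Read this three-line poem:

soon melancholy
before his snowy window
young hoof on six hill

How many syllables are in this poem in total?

17

Line 1: "soon melancholy": 1+4 = 5
Line 2: "before his snowy window": 2+1+2+2 = 7
Line 3: "young hoof on six hill": 1+1+1+1+1 = 5
Total: 5 + 7 + 5 = 17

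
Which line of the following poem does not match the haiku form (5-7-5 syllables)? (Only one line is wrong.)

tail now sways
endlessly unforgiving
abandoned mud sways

Line 1

Line 1: "tail now sways": 1+1+1 = 3 (expected 5)
Line 2: "endlessly unforgiving": 3+4 = 7 ✓
Line 3: "abandoned mud sways": 3+1+1 = 5 ✓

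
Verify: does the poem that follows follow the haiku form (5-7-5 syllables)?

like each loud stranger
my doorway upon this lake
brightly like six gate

Line 1: like(1) + each(1) + loud(1) + stranger(2) = 5 ✓
Line 2: my(1) + doorway(2) + upon(2) + this(1) + lake(1) = 7 ✓
Line 3: brightly(2) + like(1) + six(1) + gate(1) = 5 ✓

Yes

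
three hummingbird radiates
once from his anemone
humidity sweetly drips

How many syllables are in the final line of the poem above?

The final line: humidity (4), sweetly (2), drips (1) → 7

7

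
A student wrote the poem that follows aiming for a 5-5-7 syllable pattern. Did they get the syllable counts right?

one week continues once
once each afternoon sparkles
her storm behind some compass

Line 1: one (1), week (1), continues (3), once (1) → 6 (expected 5)
Line 2: once (1), each (1), afternoon (3), sparkles (2) → 7 (expected 5)
Line 3: her (1), storm (1), behind (2), some (1), compass (2) → 7 ✓

No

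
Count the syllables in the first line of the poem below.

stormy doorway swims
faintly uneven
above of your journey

5

The first line: stormy (2), doorway (2), swims (1) → 5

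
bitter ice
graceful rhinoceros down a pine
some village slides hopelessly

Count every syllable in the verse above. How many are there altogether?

19

Line 1: "bitter ice": 2+1 = 3
Line 2: "graceful rhinoceros down a pine": 2+4+1+1+1 = 9
Line 3: "some village slides hopelessly": 1+2+1+3 = 7
Total: 3 + 9 + 7 = 19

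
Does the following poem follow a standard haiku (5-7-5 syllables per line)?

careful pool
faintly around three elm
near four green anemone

No

Line 1: careful(2) + pool(1) = 3 (expected 5)
Line 2: faintly(2) + around(2) + three(1) + elm(1) = 6 (expected 7)
Line 3: near(1) + four(1) + green(1) + anemone(4) = 7 (expected 5)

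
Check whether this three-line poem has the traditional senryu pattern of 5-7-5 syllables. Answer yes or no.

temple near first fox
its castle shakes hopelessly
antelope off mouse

Yes

Line 1: temple(2) + near(1) + first(1) + fox(1) = 5 ✓
Line 2: its(1) + castle(2) + shakes(1) + hopelessly(3) = 7 ✓
Line 3: antelope(3) + off(1) + mouse(1) = 5 ✓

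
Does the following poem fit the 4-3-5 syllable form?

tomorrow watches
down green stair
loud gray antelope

No

Line 1: tomorrow (3), watches (2) → 5 (expected 4)
Line 2: down (1), green (1), stair (1) → 3 ✓
Line 3: loud (1), gray (1), antelope (3) → 5 ✓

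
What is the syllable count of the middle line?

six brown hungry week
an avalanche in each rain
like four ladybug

7

The middle line: "an avalanche in each rain": 1+3+1+1+1 = 7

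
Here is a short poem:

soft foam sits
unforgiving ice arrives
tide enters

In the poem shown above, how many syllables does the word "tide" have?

1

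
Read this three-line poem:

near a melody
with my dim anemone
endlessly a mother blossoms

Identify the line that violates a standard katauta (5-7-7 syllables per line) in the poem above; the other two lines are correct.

Line 1: near (1), a (1), melody (3) → 5 ✓
Line 2: with (1), my (1), dim (1), anemone (4) → 7 ✓
Line 3: endlessly (3), a (1), mother (2), blossoms (2) → 8 (expected 7)

The third line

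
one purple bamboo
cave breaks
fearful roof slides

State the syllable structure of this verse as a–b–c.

5–2–4

Line 1: one (1), purple (2), bamboo (2) → 5
Line 2: cave (1), breaks (1) → 2
Line 3: fearful (2), roof (1), slides (1) → 4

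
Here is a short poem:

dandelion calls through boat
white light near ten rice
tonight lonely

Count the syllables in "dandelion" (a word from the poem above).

4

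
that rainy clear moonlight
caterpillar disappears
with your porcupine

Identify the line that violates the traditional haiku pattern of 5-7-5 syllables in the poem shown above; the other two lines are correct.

Line 1: that(1) + rainy(2) + clear(1) + moonlight(2) = 6 (expected 5)
Line 2: caterpillar(4) + disappears(3) = 7 ✓
Line 3: with(1) + your(1) + porcupine(3) = 5 ✓

The first line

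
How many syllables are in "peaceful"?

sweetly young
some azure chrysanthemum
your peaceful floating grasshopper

2

"peaceful" has 2 syllables.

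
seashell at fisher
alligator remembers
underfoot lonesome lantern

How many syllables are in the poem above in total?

Line 1: seashell (2), at (1), fisher (2) → 5
Line 2: alligator (4), remembers (3) → 7
Line 3: underfoot (3), lonesome (2), lantern (2) → 7
Total: 5 + 7 + 7 = 19

19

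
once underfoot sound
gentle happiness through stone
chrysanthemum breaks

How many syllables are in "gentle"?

2

"gentle" has 2 syllables.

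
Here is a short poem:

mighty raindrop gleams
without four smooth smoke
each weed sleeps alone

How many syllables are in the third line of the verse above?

The third line: each(1) + weed(1) + sleeps(1) + alone(2) = 5

5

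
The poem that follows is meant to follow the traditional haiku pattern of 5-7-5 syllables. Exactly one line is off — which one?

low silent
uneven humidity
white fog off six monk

Line 1: "low silent": 1+2 = 3 (expected 5)
Line 2: "uneven humidity": 3+4 = 7 ✓
Line 3: "white fog off six monk": 1+1+1+1+1 = 5 ✓

Line 1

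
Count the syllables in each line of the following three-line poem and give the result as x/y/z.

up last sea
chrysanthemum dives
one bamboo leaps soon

Line 1: "up last sea": 1+1+1 = 3
Line 2: "chrysanthemum dives": 4+1 = 5
Line 3: "one bamboo leaps soon": 1+2+1+1 = 5

3/5/5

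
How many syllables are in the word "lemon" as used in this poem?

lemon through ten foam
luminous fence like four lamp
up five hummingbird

2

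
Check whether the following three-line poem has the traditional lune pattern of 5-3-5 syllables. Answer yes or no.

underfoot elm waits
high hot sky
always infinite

Yes

Line 1: "underfoot elm waits": 3+1+1 = 5 ✓
Line 2: "high hot sky": 1+1+1 = 3 ✓
Line 3: "always infinite": 2+3 = 5 ✓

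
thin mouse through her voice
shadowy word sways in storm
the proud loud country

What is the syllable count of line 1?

Line 1: thin (1), mouse (1), through (1), her (1), voice (1) → 5

5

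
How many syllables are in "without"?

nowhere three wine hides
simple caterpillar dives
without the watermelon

2

"without" has 2 syllables.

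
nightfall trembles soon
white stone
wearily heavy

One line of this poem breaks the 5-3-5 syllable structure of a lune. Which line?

The second line

Line 1: nightfall(2) + trembles(2) + soon(1) = 5 ✓
Line 2: white(1) + stone(1) = 2 (expected 3)
Line 3: wearily(3) + heavy(2) = 5 ✓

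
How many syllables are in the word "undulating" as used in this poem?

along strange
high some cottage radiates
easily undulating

4

"undulating" has 4 syllables.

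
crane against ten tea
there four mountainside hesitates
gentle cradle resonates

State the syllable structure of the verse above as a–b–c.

5–8–7

Line 1: "crane against ten tea": 1+2+1+1 = 5
Line 2: "there four mountainside hesitates": 1+1+3+3 = 8
Line 3: "gentle cradle resonates": 2+2+3 = 7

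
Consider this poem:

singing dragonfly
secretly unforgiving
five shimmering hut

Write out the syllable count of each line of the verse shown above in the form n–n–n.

5–7–5

Line 1: "singing dragonfly": 2+3 = 5
Line 2: "secretly unforgiving": 3+4 = 7
Line 3: "five shimmering hut": 1+3+1 = 5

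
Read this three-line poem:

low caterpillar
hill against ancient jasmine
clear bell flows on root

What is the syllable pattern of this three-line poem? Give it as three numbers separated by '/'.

Line 1: "low caterpillar": 1+4 = 5
Line 2: "hill against ancient jasmine": 1+2+2+2 = 7
Line 3: "clear bell flows on root": 1+1+1+1+1 = 5

5/7/5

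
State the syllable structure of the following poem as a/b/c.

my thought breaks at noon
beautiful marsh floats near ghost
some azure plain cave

5/7/5

Line 1: "my thought breaks at noon": 1+1+1+1+1 = 5
Line 2: "beautiful marsh floats near ghost": 3+1+1+1+1 = 7
Line 3: "some azure plain cave": 1+2+1+1 = 5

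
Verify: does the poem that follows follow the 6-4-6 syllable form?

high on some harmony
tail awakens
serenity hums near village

No

Line 1: high(1) + on(1) + some(1) + harmony(3) = 6 ✓
Line 2: tail(1) + awakens(3) = 4 ✓
Line 3: serenity(4) + hums(1) + near(1) + village(2) = 8 (expected 6)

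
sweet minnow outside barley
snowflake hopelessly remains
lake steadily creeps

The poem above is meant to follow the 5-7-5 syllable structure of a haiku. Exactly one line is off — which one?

Line 1: sweet (1), minnow (2), outside (2), barley (2) → 7 (expected 5)
Line 2: snowflake (2), hopelessly (3), remains (2) → 7 ✓
Line 3: lake (1), steadily (3), creeps (1) → 5 ✓

Line 1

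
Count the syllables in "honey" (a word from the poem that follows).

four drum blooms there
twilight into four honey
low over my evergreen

2

"honey" has 2 syllables.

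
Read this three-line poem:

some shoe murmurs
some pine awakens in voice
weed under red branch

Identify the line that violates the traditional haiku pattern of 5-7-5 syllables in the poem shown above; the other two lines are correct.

Line 1: some(1) + shoe(1) + murmurs(2) = 4 (expected 5)
Line 2: some(1) + pine(1) + awakens(3) + in(1) + voice(1) = 7 ✓
Line 3: weed(1) + under(2) + red(1) + branch(1) = 5 ✓

Line 1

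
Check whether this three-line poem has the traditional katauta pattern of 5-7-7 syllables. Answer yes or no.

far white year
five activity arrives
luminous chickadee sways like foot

No

Line 1: far(1) + white(1) + year(1) = 3 (expected 5)
Line 2: five(1) + activity(4) + arrives(2) = 7 ✓
Line 3: luminous(3) + chickadee(3) + sways(1) + like(1) + foot(1) = 9 (expected 7)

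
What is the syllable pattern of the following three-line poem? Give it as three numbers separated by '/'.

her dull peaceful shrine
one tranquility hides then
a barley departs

5/7/5

Line 1: her(1) + dull(1) + peaceful(2) + shrine(1) = 5
Line 2: one(1) + tranquility(4) + hides(1) + then(1) = 7
Line 3: a(1) + barley(2) + departs(2) = 5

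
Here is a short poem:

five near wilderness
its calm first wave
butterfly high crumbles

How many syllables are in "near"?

"near" has 1 syllable.

1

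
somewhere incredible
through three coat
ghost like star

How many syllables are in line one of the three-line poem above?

Line one: somewhere (2), incredible (4) → 6

6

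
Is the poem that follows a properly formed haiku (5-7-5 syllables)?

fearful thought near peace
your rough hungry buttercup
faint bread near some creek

Line 1: fearful (2), thought (1), near (1), peace (1) → 5 ✓
Line 2: your (1), rough (1), hungry (2), buttercup (3) → 7 ✓
Line 3: faint (1), bread (1), near (1), some (1), creek (1) → 5 ✓

Yes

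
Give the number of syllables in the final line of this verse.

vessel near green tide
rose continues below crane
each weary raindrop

The final line: "each weary raindrop": 1+2+2 = 5

5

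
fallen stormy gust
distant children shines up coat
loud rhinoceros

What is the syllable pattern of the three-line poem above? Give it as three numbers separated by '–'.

Line 1: "fallen stormy gust": 2+2+1 = 5
Line 2: "distant children shines up coat": 2+2+1+1+1 = 7
Line 3: "loud rhinoceros": 1+4 = 5

5–7–5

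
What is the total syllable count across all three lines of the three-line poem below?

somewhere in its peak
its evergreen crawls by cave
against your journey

17

Line 1: somewhere (2), in (1), its (1), peak (1) → 5
Line 2: its (1), evergreen (3), crawls (1), by (1), cave (1) → 7
Line 3: against (2), your (1), journey (2) → 5
Total: 5 + 7 + 5 = 17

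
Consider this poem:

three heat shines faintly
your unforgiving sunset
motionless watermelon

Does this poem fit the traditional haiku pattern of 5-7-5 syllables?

No

Line 1: three(1) + heat(1) + shines(1) + faintly(2) = 5 ✓
Line 2: your(1) + unforgiving(4) + sunset(2) = 7 ✓
Line 3: motionless(3) + watermelon(4) = 7 (expected 5)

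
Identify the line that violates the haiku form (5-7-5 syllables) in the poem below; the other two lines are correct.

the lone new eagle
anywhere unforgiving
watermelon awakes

Line 1: the (1), lone (1), new (1), eagle (2) → 5 ✓
Line 2: anywhere (3), unforgiving (4) → 7 ✓
Line 3: watermelon (4), awakes (2) → 6 (expected 5)

Line 3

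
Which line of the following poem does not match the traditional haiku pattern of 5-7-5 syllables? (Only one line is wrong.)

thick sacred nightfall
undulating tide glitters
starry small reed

Line 3

Line 1: thick(1) + sacred(2) + nightfall(2) = 5 ✓
Line 2: undulating(4) + tide(1) + glitters(2) = 7 ✓
Line 3: starry(2) + small(1) + reed(1) = 4 (expected 5)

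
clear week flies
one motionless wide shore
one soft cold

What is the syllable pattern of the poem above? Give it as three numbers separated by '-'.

3-6-3

Line 1: "clear week flies": 1+1+1 = 3
Line 2: "one motionless wide shore": 1+3+1+1 = 6
Line 3: "one soft cold": 1+1+1 = 3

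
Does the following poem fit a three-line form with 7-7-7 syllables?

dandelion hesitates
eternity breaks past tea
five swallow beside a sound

Yes

Line 1: dandelion (4), hesitates (3) → 7 ✓
Line 2: eternity (4), breaks (1), past (1), tea (1) → 7 ✓
Line 3: five (1), swallow (2), beside (2), a (1), sound (1) → 7 ✓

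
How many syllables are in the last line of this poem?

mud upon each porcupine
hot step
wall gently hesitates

The last line: "wall gently hesitates": 1+2+3 = 6

6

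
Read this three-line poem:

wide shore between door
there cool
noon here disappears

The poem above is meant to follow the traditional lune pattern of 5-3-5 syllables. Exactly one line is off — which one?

Line 2

Line 1: "wide shore between door": 1+1+2+1 = 5 ✓
Line 2: "there cool": 1+1 = 2 (expected 3)
Line 3: "noon here disappears": 1+1+3 = 5 ✓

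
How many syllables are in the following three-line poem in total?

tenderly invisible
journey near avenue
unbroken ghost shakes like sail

Line 1: tenderly (3), invisible (4) → 7
Line 2: journey (2), near (1), avenue (3) → 6
Line 3: unbroken (3), ghost (1), shakes (1), like (1), sail (1) → 7
Total: 7 + 6 + 7 = 20

20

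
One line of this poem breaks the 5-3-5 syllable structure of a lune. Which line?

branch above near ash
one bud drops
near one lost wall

Line 1: branch(1) + above(2) + near(1) + ash(1) = 5 ✓
Line 2: one(1) + bud(1) + drops(1) = 3 ✓
Line 3: near(1) + one(1) + lost(1) + wall(1) = 4 (expected 5)

The third line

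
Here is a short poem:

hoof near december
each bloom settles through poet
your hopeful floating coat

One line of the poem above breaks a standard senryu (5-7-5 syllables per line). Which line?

Line 3

Line 1: hoof(1) + near(1) + december(3) = 5 ✓
Line 2: each(1) + bloom(1) + settles(2) + through(1) + poet(2) = 7 ✓
Line 3: your(1) + hopeful(2) + floating(2) + coat(1) = 6 (expected 5)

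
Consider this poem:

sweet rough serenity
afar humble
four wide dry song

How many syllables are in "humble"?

"humble" has 2 syllables.

2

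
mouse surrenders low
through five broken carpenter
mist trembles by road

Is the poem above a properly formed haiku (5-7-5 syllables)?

Yes

Line 1: mouse(1) + surrenders(3) + low(1) = 5 ✓
Line 2: through(1) + five(1) + broken(2) + carpenter(3) = 7 ✓
Line 3: mist(1) + trembles(2) + by(1) + road(1) = 5 ✓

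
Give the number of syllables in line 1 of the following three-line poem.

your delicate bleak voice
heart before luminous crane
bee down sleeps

Line 1: your (1), delicate (3), bleak (1), voice (1) → 6

6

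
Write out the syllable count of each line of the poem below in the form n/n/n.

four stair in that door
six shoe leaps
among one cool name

5/3/5

Line 1: four(1) + stair(1) + in(1) + that(1) + door(1) = 5
Line 2: six(1) + shoe(1) + leaps(1) = 3
Line 3: among(2) + one(1) + cool(1) + name(1) = 5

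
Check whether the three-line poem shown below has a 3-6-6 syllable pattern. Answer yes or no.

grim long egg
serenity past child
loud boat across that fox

Yes

Line 1: "grim long egg": 1+1+1 = 3 ✓
Line 2: "serenity past child": 4+1+1 = 6 ✓
Line 3: "loud boat across that fox": 1+1+2+1+1 = 6 ✓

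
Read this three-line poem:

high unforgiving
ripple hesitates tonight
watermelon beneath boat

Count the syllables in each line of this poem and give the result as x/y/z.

Line 1: "high unforgiving": 1+4 = 5
Line 2: "ripple hesitates tonight": 2+3+2 = 7
Line 3: "watermelon beneath boat": 4+2+1 = 7

5/7/7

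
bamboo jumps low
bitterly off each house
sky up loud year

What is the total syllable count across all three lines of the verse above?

14

Line 1: bamboo (2), jumps (1), low (1) → 4
Line 2: bitterly (3), off (1), each (1), house (1) → 6
Line 3: sky (1), up (1), loud (1), year (1) → 4
Total: 4 + 6 + 4 = 14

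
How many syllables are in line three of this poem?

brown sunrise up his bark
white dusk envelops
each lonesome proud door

5

Line three: each(1) + lonesome(2) + proud(1) + door(1) = 5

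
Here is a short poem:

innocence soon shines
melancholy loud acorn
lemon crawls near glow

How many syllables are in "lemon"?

"lemon" has 2 syllables.

2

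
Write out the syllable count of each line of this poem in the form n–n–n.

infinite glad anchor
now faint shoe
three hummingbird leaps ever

6–3–7

Line 1: "infinite glad anchor": 3+1+2 = 6
Line 2: "now faint shoe": 1+1+1 = 3
Line 3: "three hummingbird leaps ever": 1+3+1+2 = 7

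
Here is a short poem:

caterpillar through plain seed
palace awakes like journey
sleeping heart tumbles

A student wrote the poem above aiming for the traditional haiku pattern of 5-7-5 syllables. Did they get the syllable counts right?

No

Line 1: caterpillar(4) + through(1) + plain(1) + seed(1) = 7 (expected 5)
Line 2: palace(2) + awakes(2) + like(1) + journey(2) = 7 ✓
Line 3: sleeping(2) + heart(1) + tumbles(2) = 5 ✓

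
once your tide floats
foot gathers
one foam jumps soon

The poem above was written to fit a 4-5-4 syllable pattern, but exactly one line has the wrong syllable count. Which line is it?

The second line

Line 1: once (1), your (1), tide (1), floats (1) → 4 ✓
Line 2: foot (1), gathers (2) → 3 (expected 5)
Line 3: one (1), foam (1), jumps (1), soon (1) → 4 ✓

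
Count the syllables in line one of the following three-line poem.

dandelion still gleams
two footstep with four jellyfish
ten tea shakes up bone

6

Line one: dandelion (4), still (1), gleams (1) → 6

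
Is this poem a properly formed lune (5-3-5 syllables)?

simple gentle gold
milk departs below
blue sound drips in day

Line 1: "simple gentle gold": 2+2+1 = 5 ✓
Line 2: "milk departs below": 1+2+2 = 5 (expected 3)
Line 3: "blue sound drips in day": 1+1+1+1+1 = 5 ✓

No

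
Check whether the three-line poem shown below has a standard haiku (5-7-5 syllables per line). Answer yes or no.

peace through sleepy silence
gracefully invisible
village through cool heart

Line 1: peace (1), through (1), sleepy (2), silence (2) → 6 (expected 5)
Line 2: gracefully (3), invisible (4) → 7 ✓
Line 3: village (2), through (1), cool (1), heart (1) → 5 ✓

No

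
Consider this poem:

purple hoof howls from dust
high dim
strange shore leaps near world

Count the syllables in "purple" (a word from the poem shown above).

2

"purple" has 2 syllables.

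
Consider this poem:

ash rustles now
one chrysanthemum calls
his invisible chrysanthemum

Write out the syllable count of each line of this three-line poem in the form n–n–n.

4–6–9

Line 1: ash (1), rustles (2), now (1) → 4
Line 2: one (1), chrysanthemum (4), calls (1) → 6
Line 3: his (1), invisible (4), chrysanthemum (4) → 9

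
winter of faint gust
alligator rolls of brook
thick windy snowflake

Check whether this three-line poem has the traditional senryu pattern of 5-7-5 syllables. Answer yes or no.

Yes

Line 1: winter(2) + of(1) + faint(1) + gust(1) = 5 ✓
Line 2: alligator(4) + rolls(1) + of(1) + brook(1) = 7 ✓
Line 3: thick(1) + windy(2) + snowflake(2) = 5 ✓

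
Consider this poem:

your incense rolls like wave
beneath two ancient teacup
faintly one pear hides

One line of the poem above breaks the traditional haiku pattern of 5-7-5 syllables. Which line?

The first line

Line 1: "your incense rolls like wave": 1+2+1+1+1 = 6 (expected 5)
Line 2: "beneath two ancient teacup": 2+1+2+2 = 7 ✓
Line 3: "faintly one pear hides": 2+1+1+1 = 5 ✓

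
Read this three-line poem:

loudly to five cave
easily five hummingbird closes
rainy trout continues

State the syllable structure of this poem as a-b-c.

5-9-6

Line 1: "loudly to five cave": 2+1+1+1 = 5
Line 2: "easily five hummingbird closes": 3+1+3+2 = 9
Line 3: "rainy trout continues": 2+1+3 = 6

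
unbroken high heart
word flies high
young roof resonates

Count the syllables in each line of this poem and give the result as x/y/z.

5/3/5

Line 1: unbroken(3) + high(1) + heart(1) = 5
Line 2: word(1) + flies(1) + high(1) = 3
Line 3: young(1) + roof(1) + resonates(3) = 5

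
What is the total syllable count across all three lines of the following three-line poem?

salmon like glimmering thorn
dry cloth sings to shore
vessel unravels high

Line 1: salmon (2), like (1), glimmering (3), thorn (1) → 7
Line 2: dry (1), cloth (1), sings (1), to (1), shore (1) → 5
Line 3: vessel (2), unravels (3), high (1) → 6
Total: 7 + 5 + 6 = 18

18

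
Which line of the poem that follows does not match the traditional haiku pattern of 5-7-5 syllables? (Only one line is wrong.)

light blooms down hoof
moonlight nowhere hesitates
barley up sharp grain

Line 1: light (1), blooms (1), down (1), hoof (1) → 4 (expected 5)
Line 2: moonlight (2), nowhere (2), hesitates (3) → 7 ✓
Line 3: barley (2), up (1), sharp (1), grain (1) → 5 ✓

The first line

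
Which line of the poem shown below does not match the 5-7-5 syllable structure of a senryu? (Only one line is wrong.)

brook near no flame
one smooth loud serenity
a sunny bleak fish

Line 1

Line 1: "brook near no flame": 1+1+1+1 = 4 (expected 5)
Line 2: "one smooth loud serenity": 1+1+1+4 = 7 ✓
Line 3: "a sunny bleak fish": 1+2+1+1 = 5 ✓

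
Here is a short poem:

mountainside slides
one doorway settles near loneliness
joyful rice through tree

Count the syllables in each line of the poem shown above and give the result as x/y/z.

4/9/5

Line 1: mountainside (3), slides (1) → 4
Line 2: one (1), doorway (2), settles (2), near (1), loneliness (3) → 9
Line 3: joyful (2), rice (1), through (1), tree (1) → 5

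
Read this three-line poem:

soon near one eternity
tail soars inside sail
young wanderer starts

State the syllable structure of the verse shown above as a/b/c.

7/5/5

Line 1: soon(1) + near(1) + one(1) + eternity(4) = 7
Line 2: tail(1) + soars(1) + inside(2) + sail(1) = 5
Line 3: young(1) + wanderer(3) + starts(1) = 5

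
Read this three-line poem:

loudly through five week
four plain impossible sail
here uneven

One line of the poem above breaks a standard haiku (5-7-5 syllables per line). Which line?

Line 1: loudly (2), through (1), five (1), week (1) → 5 ✓
Line 2: four (1), plain (1), impossible (4), sail (1) → 7 ✓
Line 3: here (1), uneven (3) → 4 (expected 5)

Line 3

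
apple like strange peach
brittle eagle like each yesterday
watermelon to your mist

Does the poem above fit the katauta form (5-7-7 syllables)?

No

Line 1: "apple like strange peach": 2+1+1+1 = 5 ✓
Line 2: "brittle eagle like each yesterday": 2+2+1+1+3 = 9 (expected 7)
Line 3: "watermelon to your mist": 4+1+1+1 = 7 ✓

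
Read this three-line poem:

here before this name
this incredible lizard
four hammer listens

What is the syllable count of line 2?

Line 2: "this incredible lizard": 1+4+2 = 7

7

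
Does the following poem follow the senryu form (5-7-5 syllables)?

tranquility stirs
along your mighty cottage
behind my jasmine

Yes

Line 1: tranquility (4), stirs (1) → 5 ✓
Line 2: along (2), your (1), mighty (2), cottage (2) → 7 ✓
Line 3: behind (2), my (1), jasmine (2) → 5 ✓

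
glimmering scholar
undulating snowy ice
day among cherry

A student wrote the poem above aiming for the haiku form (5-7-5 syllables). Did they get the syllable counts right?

Yes

Line 1: glimmering(3) + scholar(2) = 5 ✓
Line 2: undulating(4) + snowy(2) + ice(1) = 7 ✓
Line 3: day(1) + among(2) + cherry(2) = 5 ✓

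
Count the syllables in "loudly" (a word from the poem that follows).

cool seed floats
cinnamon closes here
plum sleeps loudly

2

"loudly" has 2 syllables.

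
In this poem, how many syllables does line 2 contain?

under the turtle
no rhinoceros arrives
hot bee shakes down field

7

Line 2: no (1), rhinoceros (4), arrives (2) → 7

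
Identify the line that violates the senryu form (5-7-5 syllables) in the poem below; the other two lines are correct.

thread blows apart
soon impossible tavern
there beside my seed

Line 1: "thread blows apart": 1+1+2 = 4 (expected 5)
Line 2: "soon impossible tavern": 1+4+2 = 7 ✓
Line 3: "there beside my seed": 1+2+1+1 = 5 ✓

Line 1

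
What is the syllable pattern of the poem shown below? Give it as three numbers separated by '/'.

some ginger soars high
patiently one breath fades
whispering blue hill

5/6/5

Line 1: some(1) + ginger(2) + soars(1) + high(1) = 5
Line 2: patiently(3) + one(1) + breath(1) + fades(1) = 6
Line 3: whispering(3) + blue(1) + hill(1) = 5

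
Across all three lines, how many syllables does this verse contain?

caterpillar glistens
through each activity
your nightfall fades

Line 1: caterpillar(4) + glistens(2) = 6
Line 2: through(1) + each(1) + activity(4) = 6
Line 3: your(1) + nightfall(2) + fades(1) = 4
Total: 6 + 6 + 4 = 16

16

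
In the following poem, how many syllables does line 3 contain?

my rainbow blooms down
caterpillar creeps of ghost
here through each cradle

Line 3: here(1) + through(1) + each(1) + cradle(2) = 5

5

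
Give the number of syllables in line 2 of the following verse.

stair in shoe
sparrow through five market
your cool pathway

6

Line 2: "sparrow through five market": 2+1+1+2 = 6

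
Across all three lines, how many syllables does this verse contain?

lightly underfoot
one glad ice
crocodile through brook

Line 1: lightly(2) + underfoot(3) = 5
Line 2: one(1) + glad(1) + ice(1) = 3
Line 3: crocodile(3) + through(1) + brook(1) = 5
Total: 5 + 3 + 5 = 13

13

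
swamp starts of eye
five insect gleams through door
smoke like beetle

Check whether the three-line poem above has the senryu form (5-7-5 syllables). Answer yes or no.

Line 1: "swamp starts of eye": 1+1+1+1 = 4 (expected 5)
Line 2: "five insect gleams through door": 1+2+1+1+1 = 6 (expected 7)
Line 3: "smoke like beetle": 1+1+2 = 4 (expected 5)

No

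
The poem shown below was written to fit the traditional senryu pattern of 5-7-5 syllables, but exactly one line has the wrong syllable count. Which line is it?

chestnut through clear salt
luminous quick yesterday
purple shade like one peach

Line 3

Line 1: chestnut (2), through (1), clear (1), salt (1) → 5 ✓
Line 2: luminous (3), quick (1), yesterday (3) → 7 ✓
Line 3: purple (2), shade (1), like (1), one (1), peach (1) → 6 (expected 5)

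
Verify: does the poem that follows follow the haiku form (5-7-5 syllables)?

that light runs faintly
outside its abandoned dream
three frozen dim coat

Line 1: that (1), light (1), runs (1), faintly (2) → 5 ✓
Line 2: outside (2), its (1), abandoned (3), dream (1) → 7 ✓
Line 3: three (1), frozen (2), dim (1), coat (1) → 5 ✓

Yes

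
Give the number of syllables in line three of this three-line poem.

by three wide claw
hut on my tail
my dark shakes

Line three: my (1), dark (1), shakes (1) → 3

3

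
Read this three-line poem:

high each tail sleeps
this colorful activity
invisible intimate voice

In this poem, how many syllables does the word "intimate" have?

3

"intimate" has 3 syllables.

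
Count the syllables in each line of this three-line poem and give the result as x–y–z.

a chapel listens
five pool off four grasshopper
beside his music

5–7–5

Line 1: "a chapel listens": 1+2+2 = 5
Line 2: "five pool off four grasshopper": 1+1+1+1+3 = 7
Line 3: "beside his music": 2+1+2 = 5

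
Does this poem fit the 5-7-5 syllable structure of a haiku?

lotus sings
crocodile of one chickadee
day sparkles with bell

Line 1: lotus(2) + sings(1) = 3 (expected 5)
Line 2: crocodile(3) + of(1) + one(1) + chickadee(3) = 8 (expected 7)
Line 3: day(1) + sparkles(2) + with(1) + bell(1) = 5 ✓

No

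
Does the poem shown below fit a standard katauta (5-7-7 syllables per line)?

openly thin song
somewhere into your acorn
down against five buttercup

Line 1: openly (3), thin (1), song (1) → 5 ✓
Line 2: somewhere (2), into (2), your (1), acorn (2) → 7 ✓
Line 3: down (1), against (2), five (1), buttercup (3) → 7 ✓

Yes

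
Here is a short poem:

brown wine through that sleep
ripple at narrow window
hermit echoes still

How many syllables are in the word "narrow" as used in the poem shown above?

2

"narrow" has 2 syllables.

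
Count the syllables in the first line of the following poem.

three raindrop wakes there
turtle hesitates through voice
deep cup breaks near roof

The first line: three (1), raindrop (2), wakes (1), there (1) → 5

5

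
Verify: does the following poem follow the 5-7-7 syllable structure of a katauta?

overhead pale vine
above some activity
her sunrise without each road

Line 1: "overhead pale vine": 3+1+1 = 5 ✓
Line 2: "above some activity": 2+1+4 = 7 ✓
Line 3: "her sunrise without each road": 1+2+2+1+1 = 7 ✓

Yes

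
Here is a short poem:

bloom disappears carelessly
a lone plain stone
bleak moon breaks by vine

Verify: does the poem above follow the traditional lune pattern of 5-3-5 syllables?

Line 1: "bloom disappears carelessly": 1+3+3 = 7 (expected 5)
Line 2: "a lone plain stone": 1+1+1+1 = 4 (expected 3)
Line 3: "bleak moon breaks by vine": 1+1+1+1+1 = 5 ✓

No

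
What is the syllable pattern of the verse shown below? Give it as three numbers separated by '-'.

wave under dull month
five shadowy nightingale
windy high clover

5-7-5

Line 1: wave(1) + under(2) + dull(1) + month(1) = 5
Line 2: five(1) + shadowy(3) + nightingale(3) = 7
Line 3: windy(2) + high(1) + clover(2) = 5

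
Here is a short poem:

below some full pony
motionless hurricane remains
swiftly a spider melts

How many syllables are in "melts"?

1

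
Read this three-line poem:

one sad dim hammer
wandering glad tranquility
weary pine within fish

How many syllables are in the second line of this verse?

8

The second line: wandering(3) + glad(1) + tranquility(4) = 8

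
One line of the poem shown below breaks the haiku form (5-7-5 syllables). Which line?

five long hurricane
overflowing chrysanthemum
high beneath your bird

Line 1: five(1) + long(1) + hurricane(3) = 5 ✓
Line 2: overflowing(4) + chrysanthemum(4) = 8 (expected 7)
Line 3: high(1) + beneath(2) + your(1) + bird(1) = 5 ✓

Line 2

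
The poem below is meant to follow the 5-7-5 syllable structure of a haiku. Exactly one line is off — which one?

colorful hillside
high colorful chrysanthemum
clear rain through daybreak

Line 2

Line 1: colorful (3), hillside (2) → 5 ✓
Line 2: high (1), colorful (3), chrysanthemum (4) → 8 (expected 7)
Line 3: clear (1), rain (1), through (1), daybreak (2) → 5 ✓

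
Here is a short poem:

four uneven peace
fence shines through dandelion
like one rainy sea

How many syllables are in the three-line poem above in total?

Line 1: four (1), uneven (3), peace (1) → 5
Line 2: fence (1), shines (1), through (1), dandelion (4) → 7
Line 3: like (1), one (1), rainy (2), sea (1) → 5
Total: 5 + 7 + 5 = 17

17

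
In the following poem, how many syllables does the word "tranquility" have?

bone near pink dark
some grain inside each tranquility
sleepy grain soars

"tranquility" has 4 syllables.

4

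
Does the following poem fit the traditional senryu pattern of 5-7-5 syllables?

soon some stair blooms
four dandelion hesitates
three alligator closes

No

Line 1: soon(1) + some(1) + stair(1) + blooms(1) = 4 (expected 5)
Line 2: four(1) + dandelion(4) + hesitates(3) = 8 (expected 7)
Line 3: three(1) + alligator(4) + closes(2) = 7 (expected 5)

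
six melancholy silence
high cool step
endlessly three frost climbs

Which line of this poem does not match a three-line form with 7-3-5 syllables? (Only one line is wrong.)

Line 3

Line 1: six (1), melancholy (4), silence (2) → 7 ✓
Line 2: high (1), cool (1), step (1) → 3 ✓
Line 3: endlessly (3), three (1), frost (1), climbs (1) → 6 (expected 5)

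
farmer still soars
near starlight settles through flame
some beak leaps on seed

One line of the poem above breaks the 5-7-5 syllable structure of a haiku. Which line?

Line 1: "farmer still soars": 2+1+1 = 4 (expected 5)
Line 2: "near starlight settles through flame": 1+2+2+1+1 = 7 ✓
Line 3: "some beak leaps on seed": 1+1+1+1+1 = 5 ✓

The first line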